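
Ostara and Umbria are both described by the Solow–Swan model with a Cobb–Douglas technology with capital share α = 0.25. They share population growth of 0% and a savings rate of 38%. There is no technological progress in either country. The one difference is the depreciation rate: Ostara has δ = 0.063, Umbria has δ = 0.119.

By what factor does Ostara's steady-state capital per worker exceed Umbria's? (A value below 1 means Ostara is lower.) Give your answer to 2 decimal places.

Steady-state k* = [s/(n + δ)]^(1/(1−α)), so the ratio is [ (s_O/(n + δ)_O) / (s_U/(n + δ)_U) ]^1.3333.
s_O/(n + δ)_O = 0.38/0.063 = 6.0317; s_U/(n + δ)_U = 0.38/0.119 = 3.1933.
Ratio = (6.0317/3.1933)^1.3333 = 1.8889^1.3333 ≈ 2.3349

k*_O / k*_U ≈ 2.33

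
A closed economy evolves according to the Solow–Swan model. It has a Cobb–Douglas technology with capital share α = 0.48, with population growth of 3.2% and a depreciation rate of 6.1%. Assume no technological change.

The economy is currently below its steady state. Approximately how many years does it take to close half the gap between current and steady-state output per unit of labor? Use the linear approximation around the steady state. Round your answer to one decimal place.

about 14.3 years

Near the steady state the convergence rate is λ = (1 − α)(n + δ).
λ = (1 − 0.48) × 0.093 = 0.52 × 0.093 = 0.04836
Half-life = ln 2 / λ = 0.6931 / 0.04836 ≈ 14.33 years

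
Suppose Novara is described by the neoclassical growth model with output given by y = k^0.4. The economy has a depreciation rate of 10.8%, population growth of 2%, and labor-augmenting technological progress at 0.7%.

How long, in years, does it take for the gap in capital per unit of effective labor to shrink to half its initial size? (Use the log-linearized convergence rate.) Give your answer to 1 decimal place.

Near the steady state the convergence rate is λ = (1 − α)(n + g + δ).
λ = (1 − 0.4) × 0.135 = 0.6 × 0.135 = 0.0810
Half-life = ln 2 / λ = 0.6931 / 0.0810 ≈ 8.56 years

t_½ ≈ 8.6 years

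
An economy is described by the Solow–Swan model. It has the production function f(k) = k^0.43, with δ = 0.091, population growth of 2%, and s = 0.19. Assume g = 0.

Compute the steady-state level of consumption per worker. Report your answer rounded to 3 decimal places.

c* = 1.215

At the steady state, Δk = 0, so s·k^α = (n + δ)·k.
Dividing both sides by k: k^(1−α) = s / (n + δ).
k^0.57 = 0.19 / (0.020 + 0.091) = 0.19 / 0.111 = 1.7117
k* = 1.7117^(1/0.57) ≈ 2.5676
y* = (k*)^α = 2.5676^0.43 ≈ 1.5000
c* = (1 − s)·y* = (1 − 0.19) × 1.5000 ≈ 1.2150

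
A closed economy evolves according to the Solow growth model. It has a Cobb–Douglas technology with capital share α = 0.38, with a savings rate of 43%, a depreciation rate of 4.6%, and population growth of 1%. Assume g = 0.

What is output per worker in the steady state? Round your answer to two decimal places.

At the steady state, Δk = 0, so s·k^α = (n + δ)·k.
Dividing both sides by k: k^(1−α) = s / (n + δ).
k^0.62 = 0.43 / (0.010 + 0.046) = 0.43 / 0.056 = 7.6786
k* = 7.6786^(1/0.62) ≈ 26.7839
y* = (k*)^α = 26.7839^0.38 ≈ 3.4881

y* ≈ 3.49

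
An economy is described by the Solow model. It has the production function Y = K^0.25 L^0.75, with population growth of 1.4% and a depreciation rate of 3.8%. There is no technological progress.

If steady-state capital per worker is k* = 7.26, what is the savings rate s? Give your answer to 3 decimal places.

In steady state, investment equals break-even investment: s·k^α = (n + δ)·k.
So s / (n + δ) = (k*)^(1−α) = 7.26^0.75 = 4.4229.
Therefore s = 4.4229 × (n + δ) = 4.4229 × 0.052 = 0.2300.

s ≈ 0.230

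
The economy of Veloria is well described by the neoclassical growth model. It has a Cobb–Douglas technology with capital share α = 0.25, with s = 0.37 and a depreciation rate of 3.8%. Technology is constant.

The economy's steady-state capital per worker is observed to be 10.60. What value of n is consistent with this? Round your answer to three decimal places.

In steady state, investment equals break-even investment: s·k^α = (n + δ)·k.
So s / (n + δ) = (k*)^(1−α) = 10.60^0.75 = 5.8746.
Therefore n + δ = s / 5.8746 = 0.37 / 5.8746 = 0.0630, so n = 0.0630 − 0.038 = 0.0250.

n ≈ 0.025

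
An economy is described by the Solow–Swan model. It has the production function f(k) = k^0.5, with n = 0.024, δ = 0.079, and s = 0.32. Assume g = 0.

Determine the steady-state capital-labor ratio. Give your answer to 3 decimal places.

In steady state, investment equals break-even investment: s·k^α = (n + δ)·k.
Rearranging, k^(1−α) = s / (n + δ).
k^0.5 = 0.32 / (0.024 + 0.079) = 0.32 / 0.103 = 3.1068
k* = 3.1068^(1/0.5) ≈ 9.6522

k* ≈ 9.652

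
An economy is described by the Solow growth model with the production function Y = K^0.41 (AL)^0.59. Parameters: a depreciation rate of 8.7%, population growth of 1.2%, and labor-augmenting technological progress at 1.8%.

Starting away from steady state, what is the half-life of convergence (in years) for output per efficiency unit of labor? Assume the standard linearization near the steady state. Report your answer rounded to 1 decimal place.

about 10.0 years

Near the steady state the convergence rate is λ = (1 − α)(n + g + δ).
λ = (1 − 0.41) × 0.117 = 0.59 × 0.117 = 0.06903
Half-life = ln 2 / λ = 0.6931 / 0.06903 ≈ 10.04 years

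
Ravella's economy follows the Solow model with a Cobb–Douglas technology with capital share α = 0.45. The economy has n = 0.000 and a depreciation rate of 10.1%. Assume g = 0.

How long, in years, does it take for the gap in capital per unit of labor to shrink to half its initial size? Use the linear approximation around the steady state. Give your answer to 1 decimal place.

Near the steady state the convergence rate is λ = (1 − α)(n + δ).
λ = (1 − 0.45) × 0.101 = 0.55 × 0.101 = 0.05555
Half-life = ln 2 / λ = 0.6931 / 0.05555 ≈ 12.48 years

t_½ ≈ 12.5 years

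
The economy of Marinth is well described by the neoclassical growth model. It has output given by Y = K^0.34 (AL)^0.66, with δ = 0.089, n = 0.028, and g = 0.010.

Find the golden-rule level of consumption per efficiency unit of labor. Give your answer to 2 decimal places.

c_gold ≈ 1.10

At the golden rule, f'(k) = n + g + δ, so α·k^(α−1) = n + g + δ and k_gold = (α/(n + g + δ))^(1/(1−α)).
k_gold = (0.34/0.127)^(1/0.66) = 2.6772^1.5152 ≈ 4.4465
c_gold = f(k_gold) − (n + g + δ)·k_gold = 1.6608 − 0.127×4.4465 ≈ 1.0961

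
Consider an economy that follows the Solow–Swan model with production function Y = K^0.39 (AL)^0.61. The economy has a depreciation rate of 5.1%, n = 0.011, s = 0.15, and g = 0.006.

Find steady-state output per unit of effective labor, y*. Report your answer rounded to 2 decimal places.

y* = 1.66

In steady state, investment equals break-even investment: s·k^α = (n + g + δ)·k.
Rearranging, k^(1−α) = s / (n + g + δ).
k^0.61 = 0.15 / (0.011 + 0.006 + 0.051) = 0.15 / 0.068 = 2.2059
k* = 2.2059^(1/0.61) ≈ 3.6581
y* = (k*)^α = 3.6581^0.39 ≈ 1.6583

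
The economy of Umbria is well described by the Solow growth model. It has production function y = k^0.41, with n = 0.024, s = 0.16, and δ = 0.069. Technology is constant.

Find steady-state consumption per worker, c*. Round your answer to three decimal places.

c* ≈ 1.225

At the steady state, Δk = 0, so s·k^α = (n + δ)·k.
Dividing both sides by k: k^(1−α) = s / (n + δ).
k^0.59 = 0.16 / (0.024 + 0.069) = 0.16 / 0.093 = 1.7204
k* = 1.7204^(1/0.59) ≈ 2.5083
y* = (k*)^α = 2.5083^0.41 ≈ 1.4580
c* = (1 − s)·y* = (1 − 0.16) × 1.4580 ≈ 1.2247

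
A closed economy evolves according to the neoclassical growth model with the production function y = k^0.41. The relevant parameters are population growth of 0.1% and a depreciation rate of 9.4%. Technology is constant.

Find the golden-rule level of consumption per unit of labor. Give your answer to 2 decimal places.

At the golden rule, f'(k) = n + δ, so α·k^(α−1) = n + δ and k_gold = (α/(n + δ))^(1/(1−α)).
k_gold = (0.41/0.095)^(1/0.59) = 4.3158^1.6949 ≈ 11.9224
c_gold = f(k_gold) − (n + δ)·k_gold = 2.7625 − 0.095×11.9224 ≈ 1.6299

c_gold ≈ 1.63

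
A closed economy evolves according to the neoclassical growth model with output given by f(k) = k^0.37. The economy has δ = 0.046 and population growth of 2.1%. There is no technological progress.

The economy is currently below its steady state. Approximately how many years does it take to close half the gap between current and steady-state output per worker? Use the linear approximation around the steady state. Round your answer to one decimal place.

Near the steady state the convergence rate is λ = (1 − α)(n + δ).
λ = (1 − 0.37) × 0.067 = 0.63 × 0.067 = 0.04221
Half-life = ln 2 / λ = 0.6931 / 0.04221 ≈ 16.42 years

about 16.4 years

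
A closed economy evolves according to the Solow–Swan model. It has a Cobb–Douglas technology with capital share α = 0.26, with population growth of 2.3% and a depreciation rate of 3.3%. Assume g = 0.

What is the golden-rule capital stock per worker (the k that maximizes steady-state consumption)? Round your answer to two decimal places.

The golden rule sets f'(k) = n + δ, i.e. α·k^(α−1) = n + δ.
So k^(1−α) = α / (n + δ) = 0.26 / 0.056 = 4.6429.
k_gold = 4.6429^(1/0.74) ≈ 7.9628

k_gold ≈ 7.96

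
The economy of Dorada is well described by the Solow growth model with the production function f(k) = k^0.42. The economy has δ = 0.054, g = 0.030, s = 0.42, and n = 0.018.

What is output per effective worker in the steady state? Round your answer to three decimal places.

y* = 2.787

In steady state, investment equals break-even investment: s·k^α = (n + g + δ)·k.
Dividing both sides by k: k^(1−α) = s / (n + g + δ).
k^0.58 = 0.42 / (0.018 + 0.030 + 0.054) = 0.42 / 0.102 = 4.1176
k* = 4.1176^(1/0.58) ≈ 11.4744
y* = (k*)^α = 11.4744^0.42 ≈ 2.7867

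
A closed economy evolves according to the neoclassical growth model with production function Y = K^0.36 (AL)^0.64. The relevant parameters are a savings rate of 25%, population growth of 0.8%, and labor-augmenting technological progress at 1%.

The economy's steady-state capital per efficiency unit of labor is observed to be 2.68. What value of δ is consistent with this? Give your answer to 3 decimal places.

δ ≈ 0.115

In steady state, investment equals break-even investment: s·k^α = (n + g + δ)·k.
So s / (n + g + δ) = (k*)^(1−α) = 2.68^0.64 = 1.8793.
Therefore n + g + δ = s / 1.8793 = 0.25 / 1.8793 = 0.1330, so δ = 0.1330 − 0.018 = 0.1150.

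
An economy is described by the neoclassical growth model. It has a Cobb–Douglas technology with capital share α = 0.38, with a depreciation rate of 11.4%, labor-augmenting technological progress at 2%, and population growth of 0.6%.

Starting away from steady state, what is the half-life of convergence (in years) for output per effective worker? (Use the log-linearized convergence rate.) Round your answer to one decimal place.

half-life ≈ 8.0 years

Near the steady state the convergence rate is λ = (1 − α)(n + g + δ).
λ = (1 − 0.38) × 0.140 = 0.62 × 0.140 = 0.0868
Half-life = ln 2 / λ = 0.6931 / 0.0868 ≈ 7.99 years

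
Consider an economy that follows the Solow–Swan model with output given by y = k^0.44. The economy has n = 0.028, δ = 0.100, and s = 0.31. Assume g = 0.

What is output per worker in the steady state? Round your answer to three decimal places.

y* ≈ 2.004

Steady state requires s·f(k) = (n + δ)·k, i.e. s·k^α = (n + δ)·k.
Rearranging, k^(1−α) = s / (n + δ).
k^0.56 = 0.31 / (0.028 + 0.100) = 0.31 / 0.128 = 2.4219
k* = 2.4219^(1/0.56) ≈ 4.8528
y* = (k*)^α = 4.8528^0.44 ≈ 2.0037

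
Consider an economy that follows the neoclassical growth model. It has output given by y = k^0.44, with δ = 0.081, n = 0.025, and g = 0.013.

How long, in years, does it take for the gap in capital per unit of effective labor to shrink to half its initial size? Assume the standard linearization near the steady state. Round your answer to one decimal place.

t_½ ≈ 10.4 years

Near the steady state the convergence rate is λ = (1 − α)(n + g + δ).
λ = (1 − 0.44) × 0.119 = 0.56 × 0.119 = 0.06664
Half-life = ln 2 / λ = 0.6931 / 0.06664 ≈ 10.40 years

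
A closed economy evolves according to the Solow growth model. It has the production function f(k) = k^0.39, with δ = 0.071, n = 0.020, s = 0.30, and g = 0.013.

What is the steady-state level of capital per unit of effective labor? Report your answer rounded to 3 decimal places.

k* = 5.679

Steady state requires s·f(k) = (n + g + δ)·k, i.e. s·k^α = (n + g + δ)·k.
Dividing both sides by k: k^(1−α) = s / (n + g + δ).
k^0.61 = 0.30 / (0.020 + 0.013 + 0.071) = 0.30 / 0.104 = 2.8846
k* = 2.8846^(1/0.61) ≈ 5.6786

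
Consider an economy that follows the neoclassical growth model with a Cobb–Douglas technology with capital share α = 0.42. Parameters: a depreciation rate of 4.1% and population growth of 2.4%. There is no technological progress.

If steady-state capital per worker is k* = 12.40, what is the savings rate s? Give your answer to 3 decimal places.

s ≈ 0.280

Steady state requires s·f(k) = (n + δ)·k, i.e. s·k^α = (n + δ)·k.
So s / (n + δ) = (k*)^(1−α) = 12.40^0.58 = 4.3071.
Therefore s = 4.3071 × (n + δ) = 4.3071 × 0.065 = 0.2800.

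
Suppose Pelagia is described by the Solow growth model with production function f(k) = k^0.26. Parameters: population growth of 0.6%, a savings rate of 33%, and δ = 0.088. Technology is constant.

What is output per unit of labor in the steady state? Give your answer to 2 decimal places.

y* = 1.55

Steady state requires s·f(k) = (n + δ)·k, i.e. s·k^α = (n + δ)·k.
Rearranging, k^(1−α) = s / (n + δ).
k^0.74 = 0.33 / (0.006 + 0.088) = 0.33 / 0.094 = 3.5106
k* = 3.5106^(1/0.74) ≈ 5.4576
y* = (k*)^α = 5.4576^0.26 ≈ 1.5546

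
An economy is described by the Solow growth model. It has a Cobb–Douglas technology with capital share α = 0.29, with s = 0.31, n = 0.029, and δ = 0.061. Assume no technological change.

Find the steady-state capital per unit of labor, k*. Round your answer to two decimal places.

At the steady state, Δk = 0, so s·k^α = (n + δ)·k.
Rearranging, k^(1−α) = s / (n + δ).
k^0.71 = 0.31 / (0.029 + 0.061) = 0.31 / 0.090 = 3.4444
k* = 3.4444^(1/0.71) ≈ 5.7082

k* ≈ 5.71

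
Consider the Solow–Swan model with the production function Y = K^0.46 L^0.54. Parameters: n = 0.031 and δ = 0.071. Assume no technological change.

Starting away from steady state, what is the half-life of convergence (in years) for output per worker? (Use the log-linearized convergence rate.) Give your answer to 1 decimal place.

half-life ≈ 12.6 years

Near the steady state the convergence rate is λ = (1 − α)(n + δ).
λ = (1 − 0.46) × 0.102 = 0.54 × 0.102 = 0.05508
Half-life = ln 2 / λ = 0.6931 / 0.05508 ≈ 12.58 years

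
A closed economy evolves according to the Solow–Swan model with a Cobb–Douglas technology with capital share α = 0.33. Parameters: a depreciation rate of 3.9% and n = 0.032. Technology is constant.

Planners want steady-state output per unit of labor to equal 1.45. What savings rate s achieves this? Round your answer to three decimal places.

s ≈ 0.151

At the steady state, Δk = 0, so s·k^α = (n + δ)·k.
Since y* = [s/(n + δ)]^(α/(1−α)), we have s/(n + δ) = (y*)^((1−α)/α) = 1.45^2.0303 = 2.1263.
Therefore s = 2.1263 × (n + δ) = 2.1263 × 0.071 = 0.1510.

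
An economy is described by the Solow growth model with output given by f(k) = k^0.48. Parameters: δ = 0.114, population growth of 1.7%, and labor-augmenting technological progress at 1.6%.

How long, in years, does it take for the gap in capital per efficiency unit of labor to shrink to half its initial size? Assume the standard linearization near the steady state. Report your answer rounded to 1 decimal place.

about 9.1 years

Near the steady state the convergence rate is λ = (1 − α)(n + g + δ).
λ = (1 − 0.48) × 0.147 = 0.52 × 0.147 = 0.07644
Half-life = ln 2 / λ = 0.6931 / 0.07644 ≈ 9.07 years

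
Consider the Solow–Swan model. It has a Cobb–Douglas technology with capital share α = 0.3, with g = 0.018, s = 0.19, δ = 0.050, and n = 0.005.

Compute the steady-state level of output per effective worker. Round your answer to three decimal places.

In steady state, investment equals break-even investment: s·k^α = (n + g + δ)·k.
Dividing both sides by k: k^(1−α) = s / (n + g + δ).
k^0.7 = 0.19 / (0.005 + 0.018 + 0.050) = 0.19 / 0.073 = 2.6027
k* = 2.6027^(1/0.7) ≈ 3.9216
y* = (k*)^α = 3.9216^0.3 ≈ 1.5067

y* = 1.507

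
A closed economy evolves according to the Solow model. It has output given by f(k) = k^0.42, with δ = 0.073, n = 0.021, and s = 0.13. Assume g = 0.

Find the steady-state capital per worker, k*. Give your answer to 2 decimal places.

At the steady state, Δk = 0, so s·k^α = (n + δ)·k.
Dividing both sides by k: k^(1−α) = s / (n + δ).
k^0.58 = 0.13 / (0.021 + 0.073) = 0.13 / 0.094 = 1.3830
k* = 1.3830^(1/0.58) ≈ 1.7490

k* = 1.75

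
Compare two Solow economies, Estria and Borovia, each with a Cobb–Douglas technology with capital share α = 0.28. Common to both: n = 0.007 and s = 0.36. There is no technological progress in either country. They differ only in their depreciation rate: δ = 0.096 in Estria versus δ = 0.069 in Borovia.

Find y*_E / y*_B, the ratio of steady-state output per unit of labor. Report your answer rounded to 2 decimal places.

ratio ≈ 0.89

Steady-state y* = [s/(n + δ)]^(α/(1−α)), so the ratio is [ (s_E/(n + δ)_E) / (s_B/(n + δ)_B) ]^0.3889.
s_E/(n + δ)_E = 0.36/0.103 = 3.4951; s_B/(n + δ)_B = 0.36/0.076 = 4.7368.
Ratio = (3.4951/4.7368)^0.3889 = 0.7379^0.3889 ≈ 0.8885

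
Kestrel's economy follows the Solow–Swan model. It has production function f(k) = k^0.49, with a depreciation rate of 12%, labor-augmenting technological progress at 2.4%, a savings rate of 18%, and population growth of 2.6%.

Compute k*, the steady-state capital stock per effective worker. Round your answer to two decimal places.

At the steady state, Δk = 0, so s·k^α = (n + g + δ)·k.
Rearranging, k^(1−α) = s / (n + g + δ).
k^0.51 = 0.18 / (0.026 + 0.024 + 0.120) = 0.18 / 0.170 = 1.0588
k* = 1.0588^(1/0.51) ≈ 1.1185

k* ≈ 1.12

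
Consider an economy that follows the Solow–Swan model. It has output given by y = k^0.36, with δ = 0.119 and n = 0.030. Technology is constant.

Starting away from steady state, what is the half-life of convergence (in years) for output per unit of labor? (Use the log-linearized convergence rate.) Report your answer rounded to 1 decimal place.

t_½ ≈ 7.3 years

Near the steady state the convergence rate is λ = (1 − α)(n + δ).
λ = (1 − 0.36) × 0.149 = 0.64 × 0.149 = 0.09536
Half-life = ln 2 / λ = 0.6931 / 0.09536 ≈ 7.27 years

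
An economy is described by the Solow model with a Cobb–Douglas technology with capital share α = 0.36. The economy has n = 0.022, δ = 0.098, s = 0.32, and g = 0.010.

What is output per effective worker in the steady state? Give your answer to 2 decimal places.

In steady state, investment equals break-even investment: s·k^α = (n + g + δ)·k.
Rearranging, k^(1−α) = s / (n + g + δ).
k^0.64 = 0.32 / (0.022 + 0.010 + 0.098) = 0.32 / 0.130 = 2.4615
k* = 2.4615^(1/0.64) ≈ 4.0855
y* = (k*)^α = 4.0855^0.36 ≈ 1.6598

y* = 1.66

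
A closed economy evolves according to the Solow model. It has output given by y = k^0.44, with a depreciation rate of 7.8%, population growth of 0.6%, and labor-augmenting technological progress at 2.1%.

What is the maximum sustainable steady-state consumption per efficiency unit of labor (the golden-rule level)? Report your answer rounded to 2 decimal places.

At the golden rule, f'(k) = n + g + δ, so α·k^(α−1) = n + g + δ and k_gold = (α/(n + g + δ))^(1/(1−α)).
k_gold = (0.44/0.105)^(1/0.56) = 4.1905^1.7857 ≈ 12.9175
c_gold = f(k_gold) − (n + g + δ)·k_gold = 3.0826 − 0.105×12.9175 ≈ 1.7263

c_gold ≈ 1.73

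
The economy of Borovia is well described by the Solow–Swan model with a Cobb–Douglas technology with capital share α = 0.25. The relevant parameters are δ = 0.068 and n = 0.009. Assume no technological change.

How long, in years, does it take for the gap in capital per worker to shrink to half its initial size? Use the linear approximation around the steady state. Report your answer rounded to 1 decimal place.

t_½ ≈ 12.0 years

Near the steady state the convergence rate is λ = (1 − α)(n + δ).
λ = (1 − 0.25) × 0.077 = 0.75 × 0.077 = 0.05775
Half-life = ln 2 / λ = 0.6931 / 0.05775 ≈ 12.00 years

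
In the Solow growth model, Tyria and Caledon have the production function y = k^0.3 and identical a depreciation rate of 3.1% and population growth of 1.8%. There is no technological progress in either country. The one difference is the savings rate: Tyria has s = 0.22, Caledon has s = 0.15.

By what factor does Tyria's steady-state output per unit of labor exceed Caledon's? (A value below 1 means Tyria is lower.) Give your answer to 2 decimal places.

ratio ≈ 1.18

Steady-state y* = [s/(n + δ)]^(α/(1−α)), so the ratio is [ (s_T/(n + δ)_T) / (s_C/(n + δ)_C) ]^0.4286.
s_T/(n + δ)_T = 0.22/0.049 = 4.4898; s_C/(n + δ)_C = 0.15/0.049 = 3.0612.
Ratio = (4.4898/3.0612)^0.4286 = 1.4667^0.4286 ≈ 1.1784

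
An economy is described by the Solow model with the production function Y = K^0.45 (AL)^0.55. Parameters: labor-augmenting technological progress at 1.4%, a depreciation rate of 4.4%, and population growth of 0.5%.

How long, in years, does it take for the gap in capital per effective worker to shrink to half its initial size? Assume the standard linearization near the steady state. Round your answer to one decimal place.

half-life ≈ 20.0 years

Near the steady state the convergence rate is λ = (1 − α)(n + g + δ).
λ = (1 − 0.45) × 0.063 = 0.55 × 0.063 = 0.03465
Half-life = ln 2 / λ = 0.6931 / 0.03465 ≈ 20.00 years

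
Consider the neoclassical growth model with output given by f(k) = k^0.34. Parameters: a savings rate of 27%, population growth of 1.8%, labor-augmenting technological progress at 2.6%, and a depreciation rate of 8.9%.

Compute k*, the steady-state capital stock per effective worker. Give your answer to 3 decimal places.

k* ≈ 2.924

In steady state, investment equals break-even investment: s·k^α = (n + g + δ)·k.
Dividing both sides by k: k^(1−α) = s / (n + g + δ).
k^0.66 = 0.27 / (0.018 + 0.026 + 0.089) = 0.27 / 0.133 = 2.0301
k* = 2.0301^(1/0.66) ≈ 2.9237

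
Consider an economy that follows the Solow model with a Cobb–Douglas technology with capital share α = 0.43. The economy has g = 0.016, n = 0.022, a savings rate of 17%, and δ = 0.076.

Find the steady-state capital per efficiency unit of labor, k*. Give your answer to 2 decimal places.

k* = 2.02

In steady state, investment equals break-even investment: s·k^α = (n + g + δ)·k.
Rearranging, k^(1−α) = s / (n + g + δ).
k^0.57 = 0.17 / (0.022 + 0.016 + 0.076) = 0.17 / 0.114 = 1.4912
k* = 1.4912^(1/0.57) ≈ 2.0158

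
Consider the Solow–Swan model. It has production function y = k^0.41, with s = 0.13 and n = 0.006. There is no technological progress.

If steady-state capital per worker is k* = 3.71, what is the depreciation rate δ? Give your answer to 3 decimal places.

δ ≈ 0.054

In steady state, investment equals break-even investment: s·k^α = (n + δ)·k.
So s / (n + δ) = (k*)^(1−α) = 3.71^0.59 = 2.1674.
Therefore n + δ = s / 2.1674 = 0.13 / 2.1674 = 0.0600, so δ = 0.0600 − 0.006 = 0.0540.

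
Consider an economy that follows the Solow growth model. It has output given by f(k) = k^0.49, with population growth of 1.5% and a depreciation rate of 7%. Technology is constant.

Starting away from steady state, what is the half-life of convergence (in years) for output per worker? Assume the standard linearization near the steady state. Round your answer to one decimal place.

half-life ≈ 16.0 years

Near the steady state the convergence rate is λ = (1 − α)(n + δ).
λ = (1 − 0.49) × 0.085 = 0.51 × 0.085 = 0.04335
Half-life = ln 2 / λ = 0.6931 / 0.04335 ≈ 15.99 years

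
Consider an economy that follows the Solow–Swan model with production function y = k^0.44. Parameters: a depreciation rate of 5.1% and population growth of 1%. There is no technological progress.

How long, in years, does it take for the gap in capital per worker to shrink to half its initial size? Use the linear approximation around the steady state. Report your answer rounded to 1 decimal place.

about 20.3 years

Near the steady state the convergence rate is λ = (1 − α)(n + δ).
λ = (1 − 0.44) × 0.061 = 0.56 × 0.061 = 0.03416
Half-life = ln 2 / λ = 0.6931 / 0.03416 ≈ 20.29 years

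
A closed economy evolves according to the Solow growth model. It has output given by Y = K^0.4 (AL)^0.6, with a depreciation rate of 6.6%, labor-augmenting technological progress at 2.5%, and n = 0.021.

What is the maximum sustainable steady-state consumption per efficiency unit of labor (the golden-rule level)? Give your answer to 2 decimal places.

At the golden rule, f'(k) = n + g + δ, so α·k^(α−1) = n + g + δ and k_gold = (α/(n + g + δ))^(1/(1−α)).
k_gold = (0.4/0.112)^(1/0.6) = 3.5714^1.6667 ≈ 8.3448
c_gold = f(k_gold) − (n + g + δ)·k_gold = 2.3365 − 0.112×8.3448 ≈ 1.4019

c_gold ≈ 1.40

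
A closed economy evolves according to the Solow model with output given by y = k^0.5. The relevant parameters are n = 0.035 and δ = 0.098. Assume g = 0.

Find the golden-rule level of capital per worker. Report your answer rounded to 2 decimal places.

The golden rule sets f'(k) = n + δ, i.e. α·k^(α−1) = n + δ.
So k^(1−α) = α / (n + δ) = 0.5 / 0.133 = 3.7594.
k_gold = 3.7594^(1/0.5) ≈ 14.1331

k_gold ≈ 14.13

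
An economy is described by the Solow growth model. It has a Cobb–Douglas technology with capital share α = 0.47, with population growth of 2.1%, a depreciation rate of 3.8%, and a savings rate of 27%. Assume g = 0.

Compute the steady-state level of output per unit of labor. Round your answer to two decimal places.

At the steady state, Δk = 0, so s·k^α = (n + δ)·k.
Rearranging, k^(1−α) = s / (n + δ).
k^0.53 = 0.27 / (0.021 + 0.038) = 0.27 / 0.059 = 4.5763
k* = 4.5763^(1/0.53) ≈ 17.6301
y* = (k*)^α = 17.6301^0.47 ≈ 3.8525

y* ≈ 3.85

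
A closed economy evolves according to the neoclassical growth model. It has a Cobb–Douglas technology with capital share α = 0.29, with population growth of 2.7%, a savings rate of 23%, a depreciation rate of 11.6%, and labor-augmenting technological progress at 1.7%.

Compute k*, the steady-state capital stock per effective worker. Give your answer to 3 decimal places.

k* = 1.667

Steady state requires s·f(k) = (n + g + δ)·k, i.e. s·k^α = (n + g + δ)·k.
Dividing both sides by k: k^(1−α) = s / (n + g + δ).
k^0.71 = 0.23 / (0.027 + 0.017 + 0.116) = 0.23 / 0.160 = 1.4375
k* = 1.4375^(1/0.71) ≈ 1.6672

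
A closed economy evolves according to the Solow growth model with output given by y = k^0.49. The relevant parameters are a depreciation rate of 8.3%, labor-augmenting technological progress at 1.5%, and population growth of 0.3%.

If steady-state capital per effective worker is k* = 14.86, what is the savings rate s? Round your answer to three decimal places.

s ≈ 0.400

At the steady state, Δk = 0, so s·k^α = (n + g + δ)·k.
So s / (n + g + δ) = (k*)^(1−α) = 14.86^0.51 = 3.9603.
Therefore s = 3.9603 × (n + g + δ) = 3.9603 × 0.101 = 0.4000.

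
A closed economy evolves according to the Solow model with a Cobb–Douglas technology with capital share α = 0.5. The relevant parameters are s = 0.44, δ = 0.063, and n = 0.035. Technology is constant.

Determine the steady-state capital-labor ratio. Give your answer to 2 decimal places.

k* ≈ 20.16

In steady state, investment equals break-even investment: s·k^α = (n + δ)·k.
Dividing both sides by k: k^(1−α) = s / (n + δ).
k^0.5 = 0.44 / (0.035 + 0.063) = 0.44 / 0.098 = 4.4898
k* = 4.4898^(1/0.5) ≈ 20.1583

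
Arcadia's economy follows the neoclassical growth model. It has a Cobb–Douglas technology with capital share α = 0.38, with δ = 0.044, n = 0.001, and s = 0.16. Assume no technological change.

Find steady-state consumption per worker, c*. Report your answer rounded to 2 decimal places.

c* ≈ 1.83

At the steady state, Δk = 0, so s·k^α = (n + δ)·k.
Rearranging, k^(1−α) = s / (n + δ).
k^0.62 = 0.16 / (0.001 + 0.044) = 0.16 / 0.045 = 3.5556
k* = 3.5556^(1/0.62) ≈ 7.7369
y* = (k*)^α = 7.7369^0.38 ≈ 2.1760
c* = (1 − s)·y* = (1 − 0.16) × 2.1760 ≈ 1.8278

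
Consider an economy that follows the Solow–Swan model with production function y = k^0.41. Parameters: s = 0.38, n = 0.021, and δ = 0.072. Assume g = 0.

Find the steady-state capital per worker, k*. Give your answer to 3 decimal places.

k* = 10.867

In steady state, investment equals break-even investment: s·k^α = (n + δ)·k.
Dividing both sides by k: k^(1−α) = s / (n + δ).
k^0.59 = 0.38 / (0.021 + 0.072) = 0.38 / 0.093 = 4.0860
k* = 4.0860^(1/0.59) ≈ 10.8667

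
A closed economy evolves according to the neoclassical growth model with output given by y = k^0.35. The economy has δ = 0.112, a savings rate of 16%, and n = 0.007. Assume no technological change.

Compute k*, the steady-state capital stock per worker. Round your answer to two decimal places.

k* ≈ 1.58

Steady state requires s·f(k) = (n + δ)·k, i.e. s·k^α = (n + δ)·k.
Dividing both sides by k: k^(1−α) = s / (n + δ).
k^0.65 = 0.16 / (0.007 + 0.112) = 0.16 / 0.119 = 1.3445
k* = 1.3445^(1/0.65) ≈ 1.5768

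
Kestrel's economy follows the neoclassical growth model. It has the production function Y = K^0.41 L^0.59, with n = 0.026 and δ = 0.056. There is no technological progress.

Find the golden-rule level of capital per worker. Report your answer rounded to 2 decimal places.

k_gold ≈ 15.30

The golden rule sets f'(k) = n + δ, i.e. α·k^(α−1) = n + δ.
So k^(1−α) = α / (n + δ) = 0.41 / 0.082 = 5.0000.
k_gold = 5.0000^(1/0.59) ≈ 15.3001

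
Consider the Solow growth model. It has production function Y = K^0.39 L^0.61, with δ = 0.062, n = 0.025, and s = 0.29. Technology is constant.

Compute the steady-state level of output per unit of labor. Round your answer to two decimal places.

y* = 2.16

In steady state, investment equals break-even investment: s·k^α = (n + δ)·k.
Dividing both sides by k: k^(1−α) = s / (n + δ).
k^0.61 = 0.29 / (0.025 + 0.062) = 0.29 / 0.087 = 3.3333
k* = 3.3333^(1/0.61) ≈ 7.1973
y* = (k*)^α = 7.1973^0.39 ≈ 2.1592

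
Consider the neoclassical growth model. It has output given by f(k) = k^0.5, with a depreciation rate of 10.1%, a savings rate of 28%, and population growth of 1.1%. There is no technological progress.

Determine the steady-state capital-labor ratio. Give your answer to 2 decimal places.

At the steady state, Δk = 0, so s·k^α = (n + δ)·k.
Dividing both sides by k: k^(1−α) = s / (n + δ).
k^0.5 = 0.28 / (0.011 + 0.101) = 0.28 / 0.112 = 2.5000
k* = 2.5000^(1/0.5) ≈ 6.2500

k* ≈ 6.25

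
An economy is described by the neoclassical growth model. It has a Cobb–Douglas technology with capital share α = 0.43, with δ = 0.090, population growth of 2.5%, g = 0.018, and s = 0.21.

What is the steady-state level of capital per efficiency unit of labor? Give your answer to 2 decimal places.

Steady state requires s·f(k) = (n + g + δ)·k, i.e. s·k^α = (n + g + δ)·k.
Rearranging, k^(1−α) = s / (n + g + δ).
k^0.57 = 0.21 / (0.025 + 0.018 + 0.090) = 0.21 / 0.133 = 1.5789
k* = 1.5789^(1/0.57) ≈ 2.2284

k* ≈ 2.23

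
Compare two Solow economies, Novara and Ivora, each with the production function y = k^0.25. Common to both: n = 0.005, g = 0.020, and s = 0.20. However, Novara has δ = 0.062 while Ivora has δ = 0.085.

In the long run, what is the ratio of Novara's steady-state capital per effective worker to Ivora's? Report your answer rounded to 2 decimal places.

k*_N / k*_I ≈ 1.37

Steady-state k* = [s/(n + g + δ)]^(1/(1−α)), so the ratio is [ (s_N/(n + g + δ)_N) / (s_I/(n + g + δ)_I) ]^1.3333.
s_N/(n + g + δ)_N = 0.20/0.087 = 2.2989; s_I/(n + g + δ)_I = 0.20/0.110 = 1.8182.
Ratio = (2.2989/1.8182)^1.3333 = 1.2644^1.3333 ≈ 1.3672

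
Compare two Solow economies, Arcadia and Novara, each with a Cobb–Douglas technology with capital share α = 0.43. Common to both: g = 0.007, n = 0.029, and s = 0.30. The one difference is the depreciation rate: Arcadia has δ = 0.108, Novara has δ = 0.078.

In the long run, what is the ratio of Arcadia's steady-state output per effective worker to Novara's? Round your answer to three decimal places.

Steady-state y* = [s/(n + g + δ)]^(α/(1−α)), so the ratio is [ (s_A/(n + g + δ)_A) / (s_N/(n + g + δ)_N) ]^0.7544.
s_A/(n + g + δ)_A = 0.30/0.144 = 2.0833; s_N/(n + g + δ)_N = 0.30/0.114 = 2.6316.
Ratio = (2.0833/2.6316)^0.7544 = 0.7916^0.7544 ≈ 0.8384

ratio ≈ 0.838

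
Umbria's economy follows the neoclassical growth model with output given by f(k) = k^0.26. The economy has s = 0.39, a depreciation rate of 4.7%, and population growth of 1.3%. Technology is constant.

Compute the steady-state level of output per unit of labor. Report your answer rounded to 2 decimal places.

At the steady state, Δk = 0, so s·k^α = (n + δ)·k.
Dividing both sides by k: k^(1−α) = s / (n + δ).
k^0.74 = 0.39 / (0.013 + 0.047) = 0.39 / 0.060 = 6.5000
k* = 6.5000^(1/0.74) ≈ 12.5468
y* = (k*)^α = 12.5468^0.26 ≈ 1.9303

y* ≈ 1.93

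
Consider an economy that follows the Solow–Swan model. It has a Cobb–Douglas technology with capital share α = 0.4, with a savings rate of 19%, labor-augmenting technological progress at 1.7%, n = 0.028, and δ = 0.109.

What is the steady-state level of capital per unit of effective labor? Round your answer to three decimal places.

In steady state, investment equals break-even investment: s·k^α = (n + g + δ)·k.
Rearranging, k^(1−α) = s / (n + g + δ).
k^0.6 = 0.19 / (0.028 + 0.017 + 0.109) = 0.19 / 0.154 = 1.2338
k* = 1.2338^(1/0.6) ≈ 1.4193

k* ≈ 1.419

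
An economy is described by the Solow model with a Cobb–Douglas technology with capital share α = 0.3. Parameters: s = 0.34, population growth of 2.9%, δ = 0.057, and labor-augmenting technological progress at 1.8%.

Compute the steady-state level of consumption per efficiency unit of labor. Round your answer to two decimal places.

c* = 1.10

Steady state requires s·f(k) = (n + g + δ)·k, i.e. s·k^α = (n + g + δ)·k.
Dividing both sides by k: k^(1−α) = s / (n + g + δ).
k^0.7 = 0.34 / (0.029 + 0.018 + 0.057) = 0.34 / 0.104 = 3.2692
k* = 3.2692^(1/0.7) ≈ 5.4315
y* = (k*)^α = 5.4315^0.3 ≈ 1.6614
c* = (1 − s)·y* = (1 − 0.34) × 1.6614 ≈ 1.0965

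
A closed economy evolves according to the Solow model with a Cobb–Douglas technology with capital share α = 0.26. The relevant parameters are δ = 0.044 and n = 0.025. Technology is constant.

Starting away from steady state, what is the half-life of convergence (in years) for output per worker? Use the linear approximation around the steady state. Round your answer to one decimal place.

Near the steady state the convergence rate is λ = (1 − α)(n + δ).
λ = (1 − 0.26) × 0.069 = 0.74 × 0.069 = 0.05106
Half-life = ln 2 / λ = 0.6931 / 0.05106 ≈ 13.57 years

half-life ≈ 13.6 years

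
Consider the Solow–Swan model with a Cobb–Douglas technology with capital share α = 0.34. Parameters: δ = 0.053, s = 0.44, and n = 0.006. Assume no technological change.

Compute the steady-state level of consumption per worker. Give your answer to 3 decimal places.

At the steady state, Δk = 0, so s·k^α = (n + δ)·k.
Dividing both sides by k: k^(1−α) = s / (n + δ).
k^0.66 = 0.44 / (0.006 + 0.053) = 0.44 / 0.059 = 7.4576
k* = 7.4576^(1/0.66) ≈ 20.9952
y* = (k*)^α = 20.9952^0.34 ≈ 2.8153
c* = (1 − s)·y* = (1 − 0.44) × 2.8153 ≈ 1.5766

c* ≈ 1.577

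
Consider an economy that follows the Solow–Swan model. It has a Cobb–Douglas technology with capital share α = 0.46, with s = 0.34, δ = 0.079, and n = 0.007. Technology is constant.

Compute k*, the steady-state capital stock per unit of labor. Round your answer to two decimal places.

k* ≈ 12.75

Steady state requires s·f(k) = (n + δ)·k, i.e. s·k^α = (n + δ)·k.
Rearranging, k^(1−α) = s / (n + δ).
k^0.54 = 0.34 / (0.007 + 0.079) = 0.34 / 0.086 = 3.9535
k* = 3.9535^(1/0.54) ≈ 12.7503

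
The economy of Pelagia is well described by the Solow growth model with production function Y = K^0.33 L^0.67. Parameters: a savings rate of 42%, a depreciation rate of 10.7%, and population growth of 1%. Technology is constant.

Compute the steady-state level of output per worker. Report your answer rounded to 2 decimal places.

y* ≈ 1.88

In steady state, investment equals break-even investment: s·k^α = (n + δ)·k.
Dividing both sides by k: k^(1−α) = s / (n + δ).
k^0.67 = 0.42 / (0.010 + 0.107) = 0.42 / 0.117 = 3.5897
k* = 3.5897^(1/0.67) ≈ 6.7367
y* = (k*)^α = 6.7367^0.33 ≈ 1.8767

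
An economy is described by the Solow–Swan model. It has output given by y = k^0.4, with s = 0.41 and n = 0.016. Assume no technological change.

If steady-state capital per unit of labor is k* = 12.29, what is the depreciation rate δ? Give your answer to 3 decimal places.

δ ≈ 0.075

In steady state, investment equals break-even investment: s·k^α = (n + δ)·k.
So s / (n + δ) = (k*)^(1−α) = 12.29^0.6 = 4.5054.
Therefore n + δ = s / 4.5054 = 0.41 / 4.5054 = 0.0910, so δ = 0.0910 − 0.016 = 0.0750.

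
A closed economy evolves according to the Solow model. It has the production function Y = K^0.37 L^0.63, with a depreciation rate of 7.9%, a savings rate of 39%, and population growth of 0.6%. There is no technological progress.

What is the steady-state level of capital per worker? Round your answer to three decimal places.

k* = 11.226

At the steady state, Δk = 0, so s·k^α = (n + δ)·k.
Dividing both sides by k: k^(1−α) = s / (n + δ).
k^0.63 = 0.39 / (0.006 + 0.079) = 0.39 / 0.085 = 4.5882
k* = 4.5882^(1/0.63) ≈ 11.2260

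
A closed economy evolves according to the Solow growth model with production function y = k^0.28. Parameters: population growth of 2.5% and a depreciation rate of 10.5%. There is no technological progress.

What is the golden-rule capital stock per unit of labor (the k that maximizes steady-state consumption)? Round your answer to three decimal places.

k_gold ≈ 2.903

The golden rule sets f'(k) = n + δ, i.e. α·k^(α−1) = n + δ.
So k^(1−α) = α / (n + δ) = 0.28 / 0.130 = 2.1538.
k_gold = 2.1538^(1/0.72) ≈ 2.9026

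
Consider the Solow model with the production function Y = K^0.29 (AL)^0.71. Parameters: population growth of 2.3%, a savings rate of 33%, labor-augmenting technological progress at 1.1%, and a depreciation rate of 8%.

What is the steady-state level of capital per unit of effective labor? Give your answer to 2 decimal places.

k* ≈ 4.47

Steady state requires s·f(k) = (n + g + δ)·k, i.e. s·k^α = (n + g + δ)·k.
Dividing both sides by k: k^(1−α) = s / (n + g + δ).
k^0.71 = 0.33 / (0.023 + 0.011 + 0.080) = 0.33 / 0.114 = 2.8947
k* = 2.8947^(1/0.71) ≈ 4.4683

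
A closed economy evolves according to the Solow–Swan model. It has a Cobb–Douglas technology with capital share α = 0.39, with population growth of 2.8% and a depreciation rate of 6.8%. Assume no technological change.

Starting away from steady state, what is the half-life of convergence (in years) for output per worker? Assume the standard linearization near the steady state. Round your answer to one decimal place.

Near the steady state the convergence rate is λ = (1 − α)(n + δ).
λ = (1 − 0.39) × 0.096 = 0.61 × 0.096 = 0.05856
Half-life = ln 2 / λ = 0.6931 / 0.05856 ≈ 11.84 years

half-life ≈ 11.8 years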